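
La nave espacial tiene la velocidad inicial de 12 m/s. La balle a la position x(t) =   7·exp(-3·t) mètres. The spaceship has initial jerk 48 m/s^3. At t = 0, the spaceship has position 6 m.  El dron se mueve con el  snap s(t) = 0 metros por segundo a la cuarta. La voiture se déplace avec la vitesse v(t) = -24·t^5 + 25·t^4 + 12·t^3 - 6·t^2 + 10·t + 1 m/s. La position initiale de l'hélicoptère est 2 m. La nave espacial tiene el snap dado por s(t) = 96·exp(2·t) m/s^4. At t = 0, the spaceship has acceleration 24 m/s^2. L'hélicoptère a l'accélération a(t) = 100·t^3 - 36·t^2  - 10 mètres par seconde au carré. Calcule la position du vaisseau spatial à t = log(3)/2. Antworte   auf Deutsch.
Wir müssen die Stammfunktion unserer Gleichung für den Snap s(t) = 96·exp(2·t) 4-mal finden. Die Stammfunktion von dem Snap, mit j(0) = 48, ergibt den Ruck: j(t) = 48·exp(2·t). Durch Integration von dem Ruck und Verwendung der Anfangsbedingung a(0) = 24, erhalten wir a(t) = 24·exp(2·t). Das Integral von der Beschleunigung ist die Geschwindigkeit. Mit v(0) = 12 erhalten wir v(t) = 12·exp(2·t). Durch Integration von der Geschwindigkeit und Verwendung der Anfangsbedingung x(0) = 6, erhalten wir x(t) = 6·exp(2·t). Wir haben die Position x(t) = 6·exp(2·t). Durch Einsetzen von t = log(3)/2: x(log(3)/2) = 18.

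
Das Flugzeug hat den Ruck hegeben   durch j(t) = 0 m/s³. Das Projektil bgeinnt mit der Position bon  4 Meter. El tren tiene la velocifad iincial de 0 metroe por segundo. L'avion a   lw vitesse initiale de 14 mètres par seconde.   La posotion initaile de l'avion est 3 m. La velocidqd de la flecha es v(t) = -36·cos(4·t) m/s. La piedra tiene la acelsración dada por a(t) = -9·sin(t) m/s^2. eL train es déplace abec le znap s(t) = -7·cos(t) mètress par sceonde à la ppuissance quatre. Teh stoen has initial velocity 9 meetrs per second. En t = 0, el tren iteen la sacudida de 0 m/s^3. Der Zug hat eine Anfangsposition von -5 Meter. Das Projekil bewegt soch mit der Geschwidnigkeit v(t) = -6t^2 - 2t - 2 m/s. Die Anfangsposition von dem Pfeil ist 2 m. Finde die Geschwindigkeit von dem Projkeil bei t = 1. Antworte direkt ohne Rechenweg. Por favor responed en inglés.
At t = 1, v = -10.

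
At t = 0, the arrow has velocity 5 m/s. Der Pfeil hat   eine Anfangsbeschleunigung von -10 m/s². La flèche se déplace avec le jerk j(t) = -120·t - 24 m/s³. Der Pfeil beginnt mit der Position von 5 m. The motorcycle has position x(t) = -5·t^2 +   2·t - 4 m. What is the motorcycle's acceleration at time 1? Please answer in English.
We must differentiate our position equation x(t) = -5·t^2 + 2·t - 4 2 times. Differentiating position, we get velocity: v(t) = 2 - 10·t. The derivative of velocity gives acceleration: a(t) = -10. We have acceleration a(t) = -10. Substituting t = 1: a(1) = -10.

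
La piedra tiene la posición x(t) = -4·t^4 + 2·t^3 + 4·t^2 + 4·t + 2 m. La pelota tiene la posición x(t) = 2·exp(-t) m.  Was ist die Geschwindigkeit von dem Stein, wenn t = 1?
Ausgehend von der Position x(t) = -4·t^4 + 2·t^3 + 4·t^2 + 4·t + 2, nehmen wir 1 Ableitung. Die Ableitung von der Position ergibt die Geschwindigkeit: v(t) = -16·t^3 + 6·t^2 + 8·t + 4. Aus der Gleichung für die Geschwindigkeit v(t) = -16·t^3 + 6·t^2 + 8·t + 4, setzen wir t = 1 ein und erhalten v = 2.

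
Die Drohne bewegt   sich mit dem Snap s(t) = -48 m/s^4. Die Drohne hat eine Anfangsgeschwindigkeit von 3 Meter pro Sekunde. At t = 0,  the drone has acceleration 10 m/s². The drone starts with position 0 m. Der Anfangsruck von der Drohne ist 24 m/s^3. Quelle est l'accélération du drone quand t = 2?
En partant du snap s(t) = -48, nous prenons 2 intégrales. En intégrant le snap et en utilisant la condition initiale j(0) = 24, nous obtenons j(t) = 24 - 48·t. La primitive du jerk est l'accélération. En utilisant a(0) = 10, nous obtenons a(t) = -24·t^2 + 24·t + 10. Nous avons l'accélération a(t) = -24·t^2 + 24·t + 10. En substituant t = 2: a(2) = -38.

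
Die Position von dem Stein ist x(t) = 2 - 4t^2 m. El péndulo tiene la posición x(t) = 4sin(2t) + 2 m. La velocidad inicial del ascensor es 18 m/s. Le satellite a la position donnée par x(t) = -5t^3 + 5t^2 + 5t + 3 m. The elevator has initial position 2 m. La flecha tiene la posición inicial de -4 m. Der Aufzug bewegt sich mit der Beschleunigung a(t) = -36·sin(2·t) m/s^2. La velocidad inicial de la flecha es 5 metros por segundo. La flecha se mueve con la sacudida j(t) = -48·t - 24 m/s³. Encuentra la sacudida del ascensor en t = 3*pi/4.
Para resolver esto, necesitamos tomar 1 derivada de nuestra ecuación de la aceleración a(t) = -36·sin(2·t). La derivada de la aceleración da la sacudida: j(t) = -72·cos(2·t). Usando j(t) = -72·cos(2·t) y sustituyendo t = 3*pi/4, encontramos j = 0.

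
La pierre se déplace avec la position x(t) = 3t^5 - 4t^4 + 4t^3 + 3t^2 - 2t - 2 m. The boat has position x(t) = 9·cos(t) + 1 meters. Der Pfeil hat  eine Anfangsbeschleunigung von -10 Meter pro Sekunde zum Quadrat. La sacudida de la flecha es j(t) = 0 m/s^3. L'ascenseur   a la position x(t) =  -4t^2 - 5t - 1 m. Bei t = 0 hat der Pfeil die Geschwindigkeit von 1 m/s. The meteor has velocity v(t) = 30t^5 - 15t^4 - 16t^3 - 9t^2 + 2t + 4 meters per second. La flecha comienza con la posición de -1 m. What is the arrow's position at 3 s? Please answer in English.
To find the answer, we compute 3 antiderivatives of j(t) = 0. Integrating jerk and using the initial condition a(0) = -10, we get a(t) = -10. Integrating acceleration and using the initial condition v(0) = 1, we get v(t) = 1 - 10·t. Finding the integral of v(t) and using x(0) = -1: x(t) = -5·t^2 + t - 1. Using x(t) = -5·t^2 + t - 1 and substituting t = 3, we find x = -43.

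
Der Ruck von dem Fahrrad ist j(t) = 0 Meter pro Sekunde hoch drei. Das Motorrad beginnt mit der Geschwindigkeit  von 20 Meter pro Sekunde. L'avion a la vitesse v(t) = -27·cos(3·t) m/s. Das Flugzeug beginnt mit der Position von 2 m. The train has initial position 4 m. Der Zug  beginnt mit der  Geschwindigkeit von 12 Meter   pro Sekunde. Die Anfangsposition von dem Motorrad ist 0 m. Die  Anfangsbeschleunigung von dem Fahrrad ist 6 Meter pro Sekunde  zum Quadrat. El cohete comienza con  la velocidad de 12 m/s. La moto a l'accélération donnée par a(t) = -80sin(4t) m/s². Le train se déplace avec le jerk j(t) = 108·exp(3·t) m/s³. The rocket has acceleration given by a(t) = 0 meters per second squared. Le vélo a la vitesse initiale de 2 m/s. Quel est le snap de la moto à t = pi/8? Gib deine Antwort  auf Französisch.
En partant de l'accélération a(t) = -80·sin(4·t), nous prenons 2 dérivées. En dérivant l'accélération, nous obtenons le jerk: j(t) = -320·cos(4·t). En dérivant le jerk, nous obtenons le snap: s(t) = 1280·sin(4·t). En utilisant s(t) = 1280·sin(4·t) et en substituant t = pi/8, nous trouvons s = 1280.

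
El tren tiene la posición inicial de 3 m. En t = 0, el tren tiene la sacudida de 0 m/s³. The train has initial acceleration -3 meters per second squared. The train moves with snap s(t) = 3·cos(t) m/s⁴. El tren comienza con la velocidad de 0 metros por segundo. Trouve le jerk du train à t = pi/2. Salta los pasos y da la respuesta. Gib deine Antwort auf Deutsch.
Die Antwort ist 3.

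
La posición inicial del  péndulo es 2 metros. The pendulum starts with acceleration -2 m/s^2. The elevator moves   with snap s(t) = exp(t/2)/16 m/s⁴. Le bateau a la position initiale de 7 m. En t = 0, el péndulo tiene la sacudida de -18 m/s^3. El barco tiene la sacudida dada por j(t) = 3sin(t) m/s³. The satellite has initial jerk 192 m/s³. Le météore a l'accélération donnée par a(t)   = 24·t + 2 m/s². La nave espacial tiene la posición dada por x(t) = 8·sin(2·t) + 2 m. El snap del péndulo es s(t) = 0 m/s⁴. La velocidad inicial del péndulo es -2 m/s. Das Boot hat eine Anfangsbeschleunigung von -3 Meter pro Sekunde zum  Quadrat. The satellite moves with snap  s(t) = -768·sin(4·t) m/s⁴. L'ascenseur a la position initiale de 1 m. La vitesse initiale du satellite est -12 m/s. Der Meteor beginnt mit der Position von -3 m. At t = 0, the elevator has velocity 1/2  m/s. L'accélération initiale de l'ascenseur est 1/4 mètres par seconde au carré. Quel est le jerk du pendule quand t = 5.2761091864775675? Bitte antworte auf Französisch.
Nous devons intégrer notre équation du snap s(t) = 0 1 fois. L'intégrale du snap, avec j(0) = -18, donne le jerk: j(t) = -18. Nous avons le jerk j(t) = -18. En substituant t = 5.2761091864775675: j(5.2761091864775675) = -18.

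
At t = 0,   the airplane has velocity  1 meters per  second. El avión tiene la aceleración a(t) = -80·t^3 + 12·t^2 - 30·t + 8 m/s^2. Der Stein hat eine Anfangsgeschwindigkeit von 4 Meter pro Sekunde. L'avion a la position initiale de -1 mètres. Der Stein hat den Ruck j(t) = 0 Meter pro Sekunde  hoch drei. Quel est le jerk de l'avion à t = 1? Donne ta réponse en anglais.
Starting from acceleration a(t) = -80·t^3 + 12·t^2 - 30·t + 8, we take 1 derivative. The derivative of acceleration gives jerk: j(t) = -240·t^2 + 24·t - 30. We have jerk j(t) = -240·t^2 + 24·t - 30. Substituting t = 1: j(1) = -246.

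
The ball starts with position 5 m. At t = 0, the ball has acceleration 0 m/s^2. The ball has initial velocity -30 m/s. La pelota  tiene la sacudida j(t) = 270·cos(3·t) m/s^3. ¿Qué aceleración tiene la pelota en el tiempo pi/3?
Debemos encontrar la antiderivada de nuestra ecuación de la sacudida j(t) = 270·cos(3·t) 1 vez. La integral de la sacudida, con a(0) = 0, da la aceleración: a(t) = 90·sin(3·t). Usando a(t) = 90·sin(3·t) y sustituyendo t = pi/3, encontramos a = 0.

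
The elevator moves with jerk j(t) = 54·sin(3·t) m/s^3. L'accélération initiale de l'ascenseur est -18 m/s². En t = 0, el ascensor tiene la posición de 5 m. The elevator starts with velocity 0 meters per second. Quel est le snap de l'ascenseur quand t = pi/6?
Pour résoudre ceci, nous devons prendre 1 dérivée de notre équation du jerk j(t) = 54·sin(3·t). En prenant d/dt de j(t), nous trouvons s(t) = 162·cos(3·t). De l'équation du snap s(t) = 162·cos(3·t), nous substituons t = pi/6 pour obtenir s = 0.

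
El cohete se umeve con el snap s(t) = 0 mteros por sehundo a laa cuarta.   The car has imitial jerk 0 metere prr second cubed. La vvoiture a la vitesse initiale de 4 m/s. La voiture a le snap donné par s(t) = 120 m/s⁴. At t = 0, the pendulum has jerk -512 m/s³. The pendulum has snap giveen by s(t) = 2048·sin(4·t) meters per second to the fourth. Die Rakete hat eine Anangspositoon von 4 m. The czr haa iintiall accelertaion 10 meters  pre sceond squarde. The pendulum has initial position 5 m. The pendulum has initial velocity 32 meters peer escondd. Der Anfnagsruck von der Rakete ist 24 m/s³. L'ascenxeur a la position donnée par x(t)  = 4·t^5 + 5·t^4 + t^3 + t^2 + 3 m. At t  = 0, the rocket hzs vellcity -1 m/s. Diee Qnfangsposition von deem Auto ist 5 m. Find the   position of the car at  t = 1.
To solve this, we need to take 4 integrals of our snap equation s(t) = 120. Taking ∫s(t)dt and applying j(0) = 0, we find j(t) = 120·t. The antiderivative of jerk is acceleration. Using a(0) = 10, we get a(t) = 60·t^2 + 10. Integrating acceleration and using the initial condition v(0) = 4, we get v(t) = 20·t^3 + 10·t + 4. Taking ∫v(t)dt and applying x(0) = 5, we find x(t) = 5·t^4 + 5·t^2 + 4·t + 5. Using x(t) = 5·t^4 + 5·t^2 + 4·t + 5 and substituting t = 1, we find x = 19.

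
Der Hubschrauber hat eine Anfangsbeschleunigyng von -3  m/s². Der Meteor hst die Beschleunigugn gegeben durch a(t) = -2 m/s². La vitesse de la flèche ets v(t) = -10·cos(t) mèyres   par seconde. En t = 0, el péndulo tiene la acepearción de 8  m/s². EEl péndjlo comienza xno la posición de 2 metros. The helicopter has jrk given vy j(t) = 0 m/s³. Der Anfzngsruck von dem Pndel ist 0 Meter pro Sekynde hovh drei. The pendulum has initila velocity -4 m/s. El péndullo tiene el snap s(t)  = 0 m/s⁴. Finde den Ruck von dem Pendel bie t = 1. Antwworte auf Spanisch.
Partiendo del snap s(t) = 0, tomamos 1 integral. La antiderivada del snap, con j(0) = 0, da la sacudida: j(t) = 0. Usando j(t) = 0 y sustituyendo t = 1, encontramos j = 0.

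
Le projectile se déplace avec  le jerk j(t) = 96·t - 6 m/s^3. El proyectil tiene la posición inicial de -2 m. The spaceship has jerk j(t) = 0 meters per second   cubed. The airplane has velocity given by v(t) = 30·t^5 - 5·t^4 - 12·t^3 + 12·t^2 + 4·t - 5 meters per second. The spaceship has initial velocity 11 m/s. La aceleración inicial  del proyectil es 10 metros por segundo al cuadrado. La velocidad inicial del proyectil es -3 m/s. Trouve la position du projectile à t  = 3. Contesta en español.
Necesitamos integrar nuestra ecuación de la sacudida j(t) = 96·t - 6 3 veces. Tomando ∫j(t)dt y aplicando a(0) = 10, encontramos a(t) = 48·t^2 - 6·t + 10. Integrando la aceleración y usando la condición inicial v(0) = -3, obtenemos v(t) = 16·t^3 - 3·t^2 + 10·t - 3. Tomando ∫v(t)dt y aplicando x(0) = -2, encontramos x(t) = 4·t^4 - t^3 + 5·t^2 - 3·t - 2. De la ecuación de la posición x(t) = 4·t^4 - t^3 + 5·t^2 - 3·t - 2, sustituimos t = 3 para obtener x = 331.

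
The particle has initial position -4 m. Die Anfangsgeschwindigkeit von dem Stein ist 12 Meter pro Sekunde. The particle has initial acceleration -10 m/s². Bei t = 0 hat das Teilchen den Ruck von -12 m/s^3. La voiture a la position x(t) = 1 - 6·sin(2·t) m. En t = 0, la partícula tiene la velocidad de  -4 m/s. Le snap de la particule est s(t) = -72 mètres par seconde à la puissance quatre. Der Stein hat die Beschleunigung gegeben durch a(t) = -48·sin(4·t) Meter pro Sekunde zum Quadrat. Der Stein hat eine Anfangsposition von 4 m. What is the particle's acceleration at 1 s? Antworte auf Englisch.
We need to integrate our snap equation s(t) = -72 2 times. Taking ∫s(t)dt and applying j(0) = -12, we find j(t) = -72·t - 12. Integrating jerk and using the initial condition a(0) = -10, we get a(t) = -36·t^2 - 12·t - 10. From the given acceleration equation a(t) = -36·t^2 - 12·t - 10, we substitute t = 1 to get a = -58.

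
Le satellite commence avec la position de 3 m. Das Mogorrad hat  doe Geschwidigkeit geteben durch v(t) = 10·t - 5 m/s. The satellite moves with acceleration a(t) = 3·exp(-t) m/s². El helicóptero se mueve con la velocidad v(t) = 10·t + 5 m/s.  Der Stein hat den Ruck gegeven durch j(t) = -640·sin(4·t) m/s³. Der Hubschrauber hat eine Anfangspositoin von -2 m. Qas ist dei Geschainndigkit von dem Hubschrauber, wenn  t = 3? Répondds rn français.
En utilisant v(t) = 10·t + 5 et en substituant t = 3, nous trouvons v = 35.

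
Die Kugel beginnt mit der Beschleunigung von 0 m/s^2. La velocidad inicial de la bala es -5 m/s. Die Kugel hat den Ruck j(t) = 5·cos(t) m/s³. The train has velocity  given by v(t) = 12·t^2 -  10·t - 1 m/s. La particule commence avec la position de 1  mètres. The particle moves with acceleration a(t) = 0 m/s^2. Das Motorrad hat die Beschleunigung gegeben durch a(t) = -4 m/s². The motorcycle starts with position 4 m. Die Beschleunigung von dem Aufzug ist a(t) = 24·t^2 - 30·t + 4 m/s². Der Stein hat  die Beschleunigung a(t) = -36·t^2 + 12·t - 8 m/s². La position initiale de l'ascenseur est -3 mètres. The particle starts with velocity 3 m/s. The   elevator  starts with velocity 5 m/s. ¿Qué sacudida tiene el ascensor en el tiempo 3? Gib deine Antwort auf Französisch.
Pour résoudre ceci, nous devons prendre 1 dérivée de notre équation de l'accélération a(t) = 24·t^2 - 30·t + 4. En dérivant l'accélération, nous obtenons le jerk: j(t) = 48·t - 30. Nous avons le jerk j(t) = 48·t - 30. En substituant t = 3: j(3) = 114.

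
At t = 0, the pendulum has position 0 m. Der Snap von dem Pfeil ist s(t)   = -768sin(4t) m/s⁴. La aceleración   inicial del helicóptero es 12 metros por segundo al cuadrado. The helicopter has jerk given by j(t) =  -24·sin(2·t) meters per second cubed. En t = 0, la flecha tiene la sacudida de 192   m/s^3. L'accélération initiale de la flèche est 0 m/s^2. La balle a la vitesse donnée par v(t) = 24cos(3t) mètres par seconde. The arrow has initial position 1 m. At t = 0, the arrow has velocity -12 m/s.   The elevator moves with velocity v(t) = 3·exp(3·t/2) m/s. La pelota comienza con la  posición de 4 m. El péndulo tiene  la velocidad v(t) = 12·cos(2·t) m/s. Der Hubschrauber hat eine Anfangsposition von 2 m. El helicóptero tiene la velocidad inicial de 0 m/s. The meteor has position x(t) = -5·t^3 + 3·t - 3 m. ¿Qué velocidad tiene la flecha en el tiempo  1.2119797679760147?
Partiendo del snap s(t) = -768·sin(4·t), tomamos 3 integrales. Tomando ∫s(t)dt y aplicando j(0) = 192, encontramos j(t) = 192·cos(4·t). La integral de la sacudida, con a(0) = 0, da la aceleración: a(t) = 48·sin(4·t). Tomando ∫a(t)dt y aplicando v(0) = -12, encontramos v(t) = -12·cos(4·t). Usando v(t) = -12·cos(4·t) y sustituyendo t = 1.2119797679760147, encontramos v = -1.62138672558257.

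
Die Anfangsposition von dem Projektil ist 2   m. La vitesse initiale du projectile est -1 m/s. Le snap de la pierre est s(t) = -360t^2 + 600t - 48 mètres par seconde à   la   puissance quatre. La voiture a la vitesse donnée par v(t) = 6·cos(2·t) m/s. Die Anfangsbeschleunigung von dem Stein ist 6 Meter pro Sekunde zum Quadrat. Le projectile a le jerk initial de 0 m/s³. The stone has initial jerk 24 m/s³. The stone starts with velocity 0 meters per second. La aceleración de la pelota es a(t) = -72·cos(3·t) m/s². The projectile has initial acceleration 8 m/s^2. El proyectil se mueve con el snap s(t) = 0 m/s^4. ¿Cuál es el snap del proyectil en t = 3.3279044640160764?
Usando s(t) = 0 y sustituyendo t = 3.3279044640160764, encontramos s = 0.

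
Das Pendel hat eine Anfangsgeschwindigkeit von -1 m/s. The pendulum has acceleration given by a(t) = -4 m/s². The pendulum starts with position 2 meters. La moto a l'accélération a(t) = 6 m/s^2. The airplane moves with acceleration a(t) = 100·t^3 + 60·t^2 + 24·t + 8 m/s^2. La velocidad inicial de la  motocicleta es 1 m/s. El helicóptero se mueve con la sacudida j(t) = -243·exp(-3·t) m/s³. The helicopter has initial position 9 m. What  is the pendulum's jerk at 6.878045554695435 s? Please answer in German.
Um dies zu lösen, müssen wir 1 Ableitung unserer Gleichung für die Beschleunigung a(t) = -4 nehmen. Durch Ableiten von der Beschleunigung erhalten wir den Ruck: j(t) = 0. Wir haben den Ruck j(t) = 0. Durch Einsetzen von t = 6.878045554695435: j(6.878045554695435) = 0.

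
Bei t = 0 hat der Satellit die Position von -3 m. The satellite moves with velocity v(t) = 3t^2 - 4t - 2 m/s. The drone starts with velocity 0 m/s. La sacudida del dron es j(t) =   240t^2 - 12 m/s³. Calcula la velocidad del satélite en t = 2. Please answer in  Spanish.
Tenemos la velocidad v(t) = 3·t^2 - 4·t - 2. Sustituyendo t = 2: v(2) = 2.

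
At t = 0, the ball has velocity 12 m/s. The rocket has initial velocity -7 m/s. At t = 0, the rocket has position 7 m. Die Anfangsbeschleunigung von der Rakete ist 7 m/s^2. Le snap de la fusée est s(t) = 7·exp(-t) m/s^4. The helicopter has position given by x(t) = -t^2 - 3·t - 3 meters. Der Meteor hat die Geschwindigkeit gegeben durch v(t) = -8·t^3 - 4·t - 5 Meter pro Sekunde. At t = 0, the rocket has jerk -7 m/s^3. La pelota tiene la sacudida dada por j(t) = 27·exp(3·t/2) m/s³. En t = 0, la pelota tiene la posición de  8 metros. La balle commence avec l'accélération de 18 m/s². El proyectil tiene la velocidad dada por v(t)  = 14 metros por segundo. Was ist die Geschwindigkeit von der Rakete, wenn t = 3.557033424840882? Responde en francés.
En partant du snap s(t) = 7·exp(-t), nous prenons 3 primitives. En intégrant le snap et en utilisant la condition initiale j(0) = -7, nous obtenons j(t) = -7·exp(-t). En prenant ∫j(t)dt et en appliquant a(0) = 7, nous trouvons a(t) = 7·exp(-t). En prenant ∫a(t)dt et en appliquant v(0) = -7, nous trouvons v(t) = -7·exp(-t). Nous avons la vitesse v(t) = -7·exp(-t). En substituant t = 3.557033424840882: v(3.557033424840882) = -0.199663211215163.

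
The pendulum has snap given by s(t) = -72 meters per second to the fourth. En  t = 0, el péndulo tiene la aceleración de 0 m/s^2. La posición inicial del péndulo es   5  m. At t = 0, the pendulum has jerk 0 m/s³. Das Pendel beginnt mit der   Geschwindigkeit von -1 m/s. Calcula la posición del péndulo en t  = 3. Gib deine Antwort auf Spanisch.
Necesitamos integrar nuestra ecuación del snap s(t) = -72 4 veces. Tomando ∫s(t)dt y aplicando j(0) = 0, encontramos j(t) = -72·t. Tomando ∫j(t)dt y aplicando a(0) = 0, encontramos a(t) = -36·t^2. La antiderivada de la aceleración es la velocidad. Usando v(0) = -1, obtenemos v(t) = -12·t^3 - 1. Integrando la velocidad y usando la condición inicial x(0) = 5, obtenemos x(t) = -3·t^4 - t + 5. Tenemos la posición x(t) = -3·t^4 - t + 5. Sustituyendo t = 3: x(3) = -241.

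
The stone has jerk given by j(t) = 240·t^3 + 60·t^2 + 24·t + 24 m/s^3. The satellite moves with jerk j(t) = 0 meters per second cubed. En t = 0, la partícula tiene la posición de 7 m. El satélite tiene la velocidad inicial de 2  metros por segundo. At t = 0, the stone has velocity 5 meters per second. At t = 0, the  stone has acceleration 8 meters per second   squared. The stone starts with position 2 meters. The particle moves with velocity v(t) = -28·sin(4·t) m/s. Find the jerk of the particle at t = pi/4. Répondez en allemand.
Ausgehend von der Geschwindigkeit v(t) = -28·sin(4·t), nehmen wir 2 Ableitungen. Durch Ableiten von der Geschwindigkeit erhalten wir die Beschleunigung: a(t) = -112·cos(4·t). Durch Ableiten von der Beschleunigung erhalten wir den Ruck: j(t) = 448·sin(4·t). Mit j(t) = 448·sin(4·t) und Einsetzen von t = pi/4, finden wir j = 0.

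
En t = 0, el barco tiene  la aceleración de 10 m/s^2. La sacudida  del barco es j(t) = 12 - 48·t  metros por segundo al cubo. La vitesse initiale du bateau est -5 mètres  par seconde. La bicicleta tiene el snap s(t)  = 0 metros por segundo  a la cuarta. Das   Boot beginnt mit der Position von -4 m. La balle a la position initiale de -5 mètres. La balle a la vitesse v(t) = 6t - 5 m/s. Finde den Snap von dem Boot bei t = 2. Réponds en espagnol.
Partiendo de la sacudida j(t) = 12 - 48·t, tomamos 1 derivada. Tomando d/dt de j(t), encontramos s(t) = -48. De la ecuación del snap s(t) = -48, sustituimos t = 2 para obtener s = -48.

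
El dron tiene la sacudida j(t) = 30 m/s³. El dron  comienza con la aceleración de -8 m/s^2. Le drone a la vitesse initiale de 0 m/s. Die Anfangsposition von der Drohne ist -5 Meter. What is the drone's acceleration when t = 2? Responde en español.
Para resolver esto, necesitamos tomar 1 integral de nuestra ecuación de la sacudida j(t) = 30. Integrando la sacudida y usando la condición inicial a(0) = -8, obtenemos a(t) = 30·t - 8. Usando a(t) = 30·t - 8 y sustituyendo t = 2, encontramos a = 52.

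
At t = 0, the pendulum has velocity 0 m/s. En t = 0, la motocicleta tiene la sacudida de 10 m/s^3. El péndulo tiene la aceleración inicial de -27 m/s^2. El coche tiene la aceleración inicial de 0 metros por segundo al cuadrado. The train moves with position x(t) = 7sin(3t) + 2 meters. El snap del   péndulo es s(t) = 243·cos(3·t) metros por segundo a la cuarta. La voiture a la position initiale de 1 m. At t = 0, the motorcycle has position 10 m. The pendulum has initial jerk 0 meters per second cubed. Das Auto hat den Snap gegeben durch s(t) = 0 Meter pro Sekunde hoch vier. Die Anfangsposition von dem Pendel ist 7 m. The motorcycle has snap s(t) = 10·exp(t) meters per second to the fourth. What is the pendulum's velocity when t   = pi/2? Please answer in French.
Pour résoudre ceci, nous devons prendre 3 intégrales de notre équation du snap s(t) = 243·cos(3·t). La primitive du snap, avec j(0) = 0, donne le jerk: j(t) = 81·sin(3·t). En intégrant le jerk et en utilisant la condition initiale a(0) = -27, nous obtenons a(t) = -27·cos(3·t). En intégrant l'accélération et en utilisant la condition initiale v(0) = 0, nous obtenons v(t) = -9·sin(3·t). Nous avons la vitesse v(t) = -9·sin(3·t). En substituant t = pi/2: v(pi/2) = 9.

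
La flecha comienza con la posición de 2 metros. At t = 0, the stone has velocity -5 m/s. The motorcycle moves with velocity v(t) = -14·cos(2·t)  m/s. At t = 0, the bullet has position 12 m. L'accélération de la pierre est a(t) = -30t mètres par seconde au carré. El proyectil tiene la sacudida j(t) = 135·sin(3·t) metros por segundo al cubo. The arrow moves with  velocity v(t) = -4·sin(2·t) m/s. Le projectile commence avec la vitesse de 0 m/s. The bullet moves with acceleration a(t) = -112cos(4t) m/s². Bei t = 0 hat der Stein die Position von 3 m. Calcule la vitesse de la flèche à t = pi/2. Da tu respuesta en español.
De la ecuación de la velocidad v(t) = -4·sin(2·t), sustituimos t = pi/2 para obtener v = 0.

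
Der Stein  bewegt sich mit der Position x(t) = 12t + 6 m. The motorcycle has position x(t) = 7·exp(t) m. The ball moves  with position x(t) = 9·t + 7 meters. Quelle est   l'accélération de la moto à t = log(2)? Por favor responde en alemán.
Wir müssen unsere Gleichung für die Position x(t) = 7·exp(t) 2-mal ableiten. Mit d/dt von x(t) finden wir v(t) = 7·exp(t). Mit d/dt von v(t) finden wir a(t) = 7·exp(t). Aus der Gleichung für die Beschleunigung a(t) = 7·exp(t), setzen wir t = log(2) ein und erhalten a = 14.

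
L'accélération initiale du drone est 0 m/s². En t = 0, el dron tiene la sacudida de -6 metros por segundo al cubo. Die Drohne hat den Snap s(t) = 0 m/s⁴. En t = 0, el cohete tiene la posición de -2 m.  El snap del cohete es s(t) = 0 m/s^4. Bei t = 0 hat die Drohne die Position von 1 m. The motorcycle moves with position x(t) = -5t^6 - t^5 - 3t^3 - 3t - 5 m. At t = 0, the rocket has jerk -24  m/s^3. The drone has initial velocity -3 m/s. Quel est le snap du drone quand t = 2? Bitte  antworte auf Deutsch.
Aus der Gleichung für den Snap s(t) = 0, setzen wir t = 2 ein und erhalten s = 0.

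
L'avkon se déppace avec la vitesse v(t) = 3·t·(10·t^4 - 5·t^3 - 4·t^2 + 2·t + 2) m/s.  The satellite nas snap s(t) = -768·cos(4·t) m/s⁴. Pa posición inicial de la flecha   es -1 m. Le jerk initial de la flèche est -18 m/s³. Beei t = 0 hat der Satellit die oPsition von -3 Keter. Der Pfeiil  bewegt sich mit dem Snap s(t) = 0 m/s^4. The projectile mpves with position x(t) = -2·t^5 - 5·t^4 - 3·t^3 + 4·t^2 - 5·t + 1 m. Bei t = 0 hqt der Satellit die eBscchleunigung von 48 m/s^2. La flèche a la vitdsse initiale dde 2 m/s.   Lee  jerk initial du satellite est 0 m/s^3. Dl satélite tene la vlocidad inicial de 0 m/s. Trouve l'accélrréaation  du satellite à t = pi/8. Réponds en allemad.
Um dies zu lösen, müssen wir 2 Integrale unserer Gleichung für den Snap s(t) = -768·cos(4·t) finden. Mit ∫s(t)dt und Anwendung von j(0) = 0, finden wir j(t) = -192·sin(4·t). Durch Integration von dem Ruck und Verwendung der Anfangsbedingung a(0) = 48, erhalten wir a(t) = 48·cos(4·t). Mit a(t) = 48·cos(4·t) und Einsetzen von t = pi/8, finden wir a = 0.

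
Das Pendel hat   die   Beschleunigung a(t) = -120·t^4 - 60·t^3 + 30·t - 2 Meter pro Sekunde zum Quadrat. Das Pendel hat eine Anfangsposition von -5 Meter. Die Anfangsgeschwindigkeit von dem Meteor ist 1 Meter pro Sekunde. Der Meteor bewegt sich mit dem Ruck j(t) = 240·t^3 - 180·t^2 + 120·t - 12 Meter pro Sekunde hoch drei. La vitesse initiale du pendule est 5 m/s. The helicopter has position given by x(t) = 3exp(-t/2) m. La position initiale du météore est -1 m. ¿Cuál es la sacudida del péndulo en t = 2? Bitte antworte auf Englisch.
To solve this, we need to take 1 derivative of our acceleration equation a(t) = -120·t^4 - 60·t^3 + 30·t - 2. Differentiating acceleration, we get jerk: j(t) = -480·t^3 - 180·t^2 + 30. We have jerk j(t) = -480·t^3 - 180·t^2 + 30. Substituting t = 2: j(2) = -4530.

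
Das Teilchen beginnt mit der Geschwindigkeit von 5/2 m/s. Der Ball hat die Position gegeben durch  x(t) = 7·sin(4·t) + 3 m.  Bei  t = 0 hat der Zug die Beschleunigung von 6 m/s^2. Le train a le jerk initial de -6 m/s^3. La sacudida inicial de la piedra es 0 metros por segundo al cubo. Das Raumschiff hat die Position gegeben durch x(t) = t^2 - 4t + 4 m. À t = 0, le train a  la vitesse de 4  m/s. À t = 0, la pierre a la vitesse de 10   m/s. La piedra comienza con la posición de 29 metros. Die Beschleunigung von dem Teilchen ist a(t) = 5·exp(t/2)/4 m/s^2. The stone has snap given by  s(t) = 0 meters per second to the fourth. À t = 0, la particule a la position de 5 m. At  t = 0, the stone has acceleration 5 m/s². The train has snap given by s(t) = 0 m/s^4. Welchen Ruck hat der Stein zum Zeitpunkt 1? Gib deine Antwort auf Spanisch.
Debemos encontrar la integral de nuestra ecuación del snap s(t) = 0 1 vez. Tomando ∫s(t)dt y aplicando j(0) = 0, encontramos j(t) = 0. Usando j(t) = 0 y sustituyendo t = 1, encontramos j = 0.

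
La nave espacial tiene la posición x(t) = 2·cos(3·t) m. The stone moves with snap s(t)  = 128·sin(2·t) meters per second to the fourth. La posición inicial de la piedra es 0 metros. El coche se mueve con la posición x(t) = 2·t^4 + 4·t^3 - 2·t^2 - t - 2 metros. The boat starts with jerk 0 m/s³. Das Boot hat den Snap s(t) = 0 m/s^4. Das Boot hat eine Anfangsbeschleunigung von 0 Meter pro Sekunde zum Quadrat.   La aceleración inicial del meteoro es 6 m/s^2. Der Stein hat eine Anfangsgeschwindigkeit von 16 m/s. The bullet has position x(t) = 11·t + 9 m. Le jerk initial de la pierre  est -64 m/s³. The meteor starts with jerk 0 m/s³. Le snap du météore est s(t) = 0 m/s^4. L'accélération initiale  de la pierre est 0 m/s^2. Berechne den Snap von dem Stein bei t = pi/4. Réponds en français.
De l'équation du snap s(t) = 128·sin(2·t), nous substituons t = pi/4 pour obtenir s = 128.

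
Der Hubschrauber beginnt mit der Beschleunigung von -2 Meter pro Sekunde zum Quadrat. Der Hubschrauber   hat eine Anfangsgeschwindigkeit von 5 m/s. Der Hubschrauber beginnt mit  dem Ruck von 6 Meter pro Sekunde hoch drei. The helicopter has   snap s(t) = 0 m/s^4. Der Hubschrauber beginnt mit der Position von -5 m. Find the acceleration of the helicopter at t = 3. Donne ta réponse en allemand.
Wir müssen das Integral unserer Gleichung für den Snap s(t) = 0 2-mal finden. Das Integral von dem Snap, mit j(0) = 6, ergibt den Ruck: j(t) = 6. Die Stammfunktion von dem Ruck ist die Beschleunigung. Mit a(0) = -2 erhalten wir a(t) = 6·t - 2. Mit a(t) = 6·t - 2 und Einsetzen von t = 3, finden wir a = 16.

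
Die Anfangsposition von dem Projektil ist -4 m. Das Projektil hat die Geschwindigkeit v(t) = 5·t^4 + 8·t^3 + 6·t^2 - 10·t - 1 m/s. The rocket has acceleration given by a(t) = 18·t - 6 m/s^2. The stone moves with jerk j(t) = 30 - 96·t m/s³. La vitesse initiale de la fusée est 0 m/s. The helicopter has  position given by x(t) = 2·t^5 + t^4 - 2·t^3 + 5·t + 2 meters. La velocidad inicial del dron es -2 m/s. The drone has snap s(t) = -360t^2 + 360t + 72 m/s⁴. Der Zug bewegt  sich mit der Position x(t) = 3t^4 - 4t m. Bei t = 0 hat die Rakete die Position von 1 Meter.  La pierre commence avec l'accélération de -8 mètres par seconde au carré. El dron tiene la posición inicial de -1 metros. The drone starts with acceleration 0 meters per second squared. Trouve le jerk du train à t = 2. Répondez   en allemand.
Ausgehend von der Position x(t) = 3·t^4 - 4·t, nehmen wir 3 Ableitungen. Die Ableitung von der Position ergibt die Geschwindigkeit: v(t) = 12·t^3 - 4. Durch Ableiten von der Geschwindigkeit erhalten wir die Beschleunigung: a(t) = 36·t^2. Mit d/dt von a(t) finden wir j(t) = 72·t. Aus der Gleichung für den Ruck j(t) = 72·t, setzen wir t = 2 ein und erhalten j = 144.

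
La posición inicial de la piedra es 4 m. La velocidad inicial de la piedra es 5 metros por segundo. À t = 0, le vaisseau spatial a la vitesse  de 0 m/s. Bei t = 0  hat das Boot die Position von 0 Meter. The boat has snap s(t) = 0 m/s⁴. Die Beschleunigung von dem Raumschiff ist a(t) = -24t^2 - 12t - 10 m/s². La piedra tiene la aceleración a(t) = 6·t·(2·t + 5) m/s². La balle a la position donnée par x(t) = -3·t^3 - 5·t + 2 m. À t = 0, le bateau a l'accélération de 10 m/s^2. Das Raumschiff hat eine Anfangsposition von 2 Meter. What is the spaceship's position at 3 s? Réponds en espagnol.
Necesitamos integrar nuestra ecuación de la aceleración a(t) = -24·t^2 - 12·t - 10 2 veces. La integral de la aceleración es la velocidad. Usando v(0) = 0, obtenemos v(t) = 2·t·(-4·t^2 - 3·t - 5). Tomando ∫v(t)dt y aplicando x(0) = 2, encontramos x(t) = -2·t^4 - 2·t^3 - 5·t^2 + 2. Tenemos la posición x(t) = -2·t^4 - 2·t^3 - 5·t^2 + 2. Sustituyendo t = 3: x(3) = -259.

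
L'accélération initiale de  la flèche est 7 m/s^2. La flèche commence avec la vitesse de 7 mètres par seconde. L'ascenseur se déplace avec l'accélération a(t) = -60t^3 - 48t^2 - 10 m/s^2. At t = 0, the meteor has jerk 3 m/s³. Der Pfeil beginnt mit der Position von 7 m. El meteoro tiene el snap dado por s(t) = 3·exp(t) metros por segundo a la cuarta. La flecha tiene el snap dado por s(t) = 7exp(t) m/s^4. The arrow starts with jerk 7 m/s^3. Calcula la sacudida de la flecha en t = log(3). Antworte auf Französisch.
Nous devons intégrer notre équation du snap s(t) = 7·exp(t) 1 fois. En prenant ∫s(t)dt et en appliquant j(0) = 7, nous trouvons j(t) = 7·exp(t). De l'équation du jerk j(t) = 7·exp(t), nous substituons t = log(3) pour obtenir j = 21.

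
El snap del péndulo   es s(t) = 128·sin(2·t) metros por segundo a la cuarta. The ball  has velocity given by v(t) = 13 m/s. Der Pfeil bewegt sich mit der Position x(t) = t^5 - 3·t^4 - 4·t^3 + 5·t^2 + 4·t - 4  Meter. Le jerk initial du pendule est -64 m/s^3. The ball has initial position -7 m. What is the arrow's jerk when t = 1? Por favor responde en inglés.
Starting from position x(t) = t^5 - 3·t^4 - 4·t^3 + 5·t^2 + 4·t - 4, we take 3 derivatives. The derivative of position gives velocity: v(t) = 5·t^4 - 12·t^3 - 12·t^2 + 10·t + 4. The derivative of velocity gives acceleration: a(t) = 20·t^3 - 36·t^2 - 24·t + 10. Taking d/dt of a(t), we find j(t) = 60·t^2 - 72·t - 24. We have jerk j(t) = 60·t^2 - 72·t - 24. Substituting t = 1: j(1) = -36.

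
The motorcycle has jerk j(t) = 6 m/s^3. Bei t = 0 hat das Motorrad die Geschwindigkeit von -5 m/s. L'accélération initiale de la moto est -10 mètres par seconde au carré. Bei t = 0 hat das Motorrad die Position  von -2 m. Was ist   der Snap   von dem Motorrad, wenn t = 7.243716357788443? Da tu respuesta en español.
Para resolver esto, necesitamos tomar 1 derivada de nuestra ecuación de la sacudida j(t) = 6. La derivada de la sacudida da el snap: s(t) = 0. Tenemos el snap s(t) = 0. Sustituyendo t = 7.243716357788443: s(7.243716357788443) = 0.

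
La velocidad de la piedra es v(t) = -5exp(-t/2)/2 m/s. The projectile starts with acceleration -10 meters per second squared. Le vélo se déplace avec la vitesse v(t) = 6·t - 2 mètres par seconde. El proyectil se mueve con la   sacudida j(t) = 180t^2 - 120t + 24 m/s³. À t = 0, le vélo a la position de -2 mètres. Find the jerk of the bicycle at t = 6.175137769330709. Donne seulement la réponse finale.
At t = 6.175137769330709, j = 0.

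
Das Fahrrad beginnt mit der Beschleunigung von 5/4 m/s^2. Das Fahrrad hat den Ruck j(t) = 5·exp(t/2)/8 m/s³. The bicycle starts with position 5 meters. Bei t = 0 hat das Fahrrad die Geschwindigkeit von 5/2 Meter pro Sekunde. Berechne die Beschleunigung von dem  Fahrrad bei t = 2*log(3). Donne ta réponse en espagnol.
Necesitamos integrar nuestra ecuación de la sacudida j(t) = 5·exp(t/2)/8 1 vez. La integral de la sacudida, con a(0) = 5/4, da la aceleración: a(t) = 5·exp(t/2)/4. Usando a(t) = 5·exp(t/2)/4 y sustituyendo t = 2*log(3), encontramos a = 15/4.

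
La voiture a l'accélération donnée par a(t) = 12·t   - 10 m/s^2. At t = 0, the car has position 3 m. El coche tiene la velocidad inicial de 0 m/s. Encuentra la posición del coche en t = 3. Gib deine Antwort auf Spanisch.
Necesitamos integrar nuestra ecuación de la aceleración a(t) = 12·t - 10 2 veces. Integrando la aceleración y usando la condición inicial v(0) = 0, obtenemos v(t) = 2·t·(3·t - 5). Tomando ∫v(t)dt y aplicando x(0) = 3, encontramos x(t) = 2·t^3 - 5·t^2 + 3. Usando x(t) = 2·t^3 - 5·t^2 + 3 y sustituyendo t = 3, encontramos x = 12.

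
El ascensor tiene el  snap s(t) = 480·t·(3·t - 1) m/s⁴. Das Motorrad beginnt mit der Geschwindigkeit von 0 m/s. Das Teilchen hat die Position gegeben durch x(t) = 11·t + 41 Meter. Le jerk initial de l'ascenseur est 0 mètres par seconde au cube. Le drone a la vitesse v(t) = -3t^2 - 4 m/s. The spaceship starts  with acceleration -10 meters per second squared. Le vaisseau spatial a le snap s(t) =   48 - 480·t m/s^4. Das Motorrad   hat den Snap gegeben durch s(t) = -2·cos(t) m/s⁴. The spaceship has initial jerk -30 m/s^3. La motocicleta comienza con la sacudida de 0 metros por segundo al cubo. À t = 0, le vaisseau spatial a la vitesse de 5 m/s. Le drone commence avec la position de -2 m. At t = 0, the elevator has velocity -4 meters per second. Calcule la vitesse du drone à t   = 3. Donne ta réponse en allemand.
Aus der Gleichung für die Geschwindigkeit v(t) = -3·t^2 - 4, setzen wir t = 3 ein und erhalten v = -31.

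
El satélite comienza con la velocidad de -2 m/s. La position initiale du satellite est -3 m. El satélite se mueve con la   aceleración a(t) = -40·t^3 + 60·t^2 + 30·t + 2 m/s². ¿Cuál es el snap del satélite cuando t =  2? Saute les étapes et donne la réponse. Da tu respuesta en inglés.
The answer is -360.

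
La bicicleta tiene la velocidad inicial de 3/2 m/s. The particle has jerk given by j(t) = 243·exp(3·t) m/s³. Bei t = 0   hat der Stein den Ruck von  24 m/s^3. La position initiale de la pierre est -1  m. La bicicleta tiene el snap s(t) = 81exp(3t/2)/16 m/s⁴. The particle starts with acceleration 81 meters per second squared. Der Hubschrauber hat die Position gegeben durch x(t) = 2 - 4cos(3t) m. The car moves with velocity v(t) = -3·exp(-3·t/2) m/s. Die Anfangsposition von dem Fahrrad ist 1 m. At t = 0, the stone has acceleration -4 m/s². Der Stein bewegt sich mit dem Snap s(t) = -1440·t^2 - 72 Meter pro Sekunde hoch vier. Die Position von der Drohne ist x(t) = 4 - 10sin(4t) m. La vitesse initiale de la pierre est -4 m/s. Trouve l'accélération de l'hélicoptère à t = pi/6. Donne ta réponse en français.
Pour résoudre ceci, nous devons prendre 2 dérivées de notre équation de la position x(t) = 2 - 4·cos(3·t). En dérivant la position, nous obtenons la vitesse: v(t) = 12·sin(3·t). La dérivée de la vitesse donne l'accélération: a(t) = 36·cos(3·t). En utilisant a(t) = 36·cos(3·t) et en substituant t = pi/6, nous trouvons a = 0.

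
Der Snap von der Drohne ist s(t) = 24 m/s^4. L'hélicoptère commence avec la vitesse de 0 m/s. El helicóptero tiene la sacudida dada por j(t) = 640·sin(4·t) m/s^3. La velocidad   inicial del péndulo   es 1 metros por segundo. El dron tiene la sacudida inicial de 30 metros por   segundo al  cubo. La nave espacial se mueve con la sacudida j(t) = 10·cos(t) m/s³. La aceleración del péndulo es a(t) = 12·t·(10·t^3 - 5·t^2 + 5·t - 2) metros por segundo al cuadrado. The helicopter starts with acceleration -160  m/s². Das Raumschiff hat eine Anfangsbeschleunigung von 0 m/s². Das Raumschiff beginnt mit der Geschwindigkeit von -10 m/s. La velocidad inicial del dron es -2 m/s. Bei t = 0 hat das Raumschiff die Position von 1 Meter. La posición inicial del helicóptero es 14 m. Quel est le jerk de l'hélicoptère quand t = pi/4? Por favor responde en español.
De la ecuación de la sacudida j(t) = 640·sin(4·t), sustituimos t = pi/4 para obtener j = 0.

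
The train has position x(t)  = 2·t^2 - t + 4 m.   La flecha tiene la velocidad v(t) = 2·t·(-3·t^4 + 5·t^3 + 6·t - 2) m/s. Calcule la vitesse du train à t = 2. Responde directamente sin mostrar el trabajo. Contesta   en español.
En t = 2, v = 7.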